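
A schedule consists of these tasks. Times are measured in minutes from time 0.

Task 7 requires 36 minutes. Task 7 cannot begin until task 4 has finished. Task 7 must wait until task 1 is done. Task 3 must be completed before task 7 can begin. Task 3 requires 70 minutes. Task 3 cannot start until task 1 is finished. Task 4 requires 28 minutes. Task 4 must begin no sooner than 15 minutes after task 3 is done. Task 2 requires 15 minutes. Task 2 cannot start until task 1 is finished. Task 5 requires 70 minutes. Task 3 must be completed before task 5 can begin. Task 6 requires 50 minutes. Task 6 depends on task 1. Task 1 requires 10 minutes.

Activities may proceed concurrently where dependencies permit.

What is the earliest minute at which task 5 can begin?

Task 1 has no prerequisites, so it starts at minute 0 and finishes at minute 10.
Task 3 cannot begin until task 1 (finishes minute 10). It runs from minute 10 to 10 + 70 = minute 80.
Task 5 waits on task 3 (finishes minute 80), so the earliest it can start is minute 80.

80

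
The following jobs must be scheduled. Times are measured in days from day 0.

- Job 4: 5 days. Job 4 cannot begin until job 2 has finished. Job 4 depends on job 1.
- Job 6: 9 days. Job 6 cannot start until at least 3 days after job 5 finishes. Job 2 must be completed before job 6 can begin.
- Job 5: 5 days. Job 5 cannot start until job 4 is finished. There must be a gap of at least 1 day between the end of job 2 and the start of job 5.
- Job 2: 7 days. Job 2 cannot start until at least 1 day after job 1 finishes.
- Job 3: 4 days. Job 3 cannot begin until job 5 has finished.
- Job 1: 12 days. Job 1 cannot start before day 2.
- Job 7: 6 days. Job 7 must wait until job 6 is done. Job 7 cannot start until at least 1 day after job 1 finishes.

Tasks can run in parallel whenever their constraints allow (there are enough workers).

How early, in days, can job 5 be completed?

32

After its own release at day 2, job 1 can start at day 2 and finishes at day 14.
Job 2 cannot begin until job 1 (finishes day 14, plus 1-day gap → day 15). It runs from day 15 to 15 + 7 = day 22.
Job 4 cannot start until job 2 (finishes day 22); job 1 (finishes day 14). The controlling bound is day 22, so job 4 finishes at 22 + 5 = day 27.
Job 5 cannot start until job 4 (finishes day 27); job 2 (finishes day 22, plus 1-day gap → day 23). The controlling bound is day 27, so job 5 finishes at 27 + 5 = day 32.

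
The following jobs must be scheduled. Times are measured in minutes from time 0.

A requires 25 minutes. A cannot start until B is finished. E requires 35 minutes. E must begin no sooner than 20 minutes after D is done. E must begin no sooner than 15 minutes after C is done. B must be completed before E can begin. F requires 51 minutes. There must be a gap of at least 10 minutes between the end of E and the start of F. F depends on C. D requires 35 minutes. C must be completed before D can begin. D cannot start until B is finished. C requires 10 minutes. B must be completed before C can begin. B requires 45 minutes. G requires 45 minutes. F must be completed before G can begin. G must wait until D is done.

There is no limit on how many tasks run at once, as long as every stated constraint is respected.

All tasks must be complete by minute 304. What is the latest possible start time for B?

To finish by minute 304, A (duration 25) must start no later than minute 279.
G must finish by minute 304; it takes 45 minutes, so it must start by 304 − 45 = minute 259.
F feeds into G (must start by minute 259); so F must finish by minute 259 and therefore start by minute 208.
Since F (must start by minute 208, minus 10-minute gap → minute 198) depends on it, E must finish by minute 198. Backing off its 35-minute duration gives a latest start of minute 163.
D has several dependents: E (must start by minute 163, minus 20-minute gap → minute 143); G (must start by minute 259). The earliest of those limits is minute 143, so D must start by 143 − 35 = minute 108.
For C: D (must start by minute 108); E (must start by minute 163, minus 15-minute gap → minute 148); F (must start by minute 208). The most restrictive is minute 108; with a 10-minute duration, C must start by minute 98.
B must finish in time for A (must start by minute 279); C (must start by minute 98); D (must start by minute 108); E (must start by minute 163). The tightest is minute 98, so B must start by 98 − 45 = minute 53.

53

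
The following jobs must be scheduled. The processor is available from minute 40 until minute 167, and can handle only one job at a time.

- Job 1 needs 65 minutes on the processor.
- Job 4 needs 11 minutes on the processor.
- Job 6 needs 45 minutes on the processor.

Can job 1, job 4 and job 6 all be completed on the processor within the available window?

The processor window is 167 − 40 = 127 minutes.
Running back to back, the jobs need 65 + 11 + 45 = 121 minutes on the processor.
Since 121 ≤ 127, they fit within the window.

Yes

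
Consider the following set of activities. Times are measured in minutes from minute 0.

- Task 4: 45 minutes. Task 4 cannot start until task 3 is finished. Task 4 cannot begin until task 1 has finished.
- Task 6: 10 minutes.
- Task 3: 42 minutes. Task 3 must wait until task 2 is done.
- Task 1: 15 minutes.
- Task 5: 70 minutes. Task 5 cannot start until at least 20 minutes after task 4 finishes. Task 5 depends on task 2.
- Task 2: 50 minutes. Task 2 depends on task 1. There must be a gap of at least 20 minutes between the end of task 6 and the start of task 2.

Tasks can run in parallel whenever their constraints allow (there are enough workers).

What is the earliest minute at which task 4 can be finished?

Task 6 can start immediately at minute 0; it finishes at minute 10.
Task 1 can start immediately at minute 0; it finishes at minute 15.
Task 2 needs all of task 1 (finishes minute 15); task 6 (finishes minute 10, plus 20-minute gap → minute 30). That puts its earliest start at minute 30; it finishes at 30 + 50 = minute 80.
Task 3 waits on task 2 (finishes minute 80), so it starts at minute 80 and finishes at 80 + 42 = minute 122.
Task 4 needs all of task 3 (finishes minute 122); task 1 (finishes minute 15). That puts its earliest start at minute 122; it finishes at 122 + 45 = minute 167.

167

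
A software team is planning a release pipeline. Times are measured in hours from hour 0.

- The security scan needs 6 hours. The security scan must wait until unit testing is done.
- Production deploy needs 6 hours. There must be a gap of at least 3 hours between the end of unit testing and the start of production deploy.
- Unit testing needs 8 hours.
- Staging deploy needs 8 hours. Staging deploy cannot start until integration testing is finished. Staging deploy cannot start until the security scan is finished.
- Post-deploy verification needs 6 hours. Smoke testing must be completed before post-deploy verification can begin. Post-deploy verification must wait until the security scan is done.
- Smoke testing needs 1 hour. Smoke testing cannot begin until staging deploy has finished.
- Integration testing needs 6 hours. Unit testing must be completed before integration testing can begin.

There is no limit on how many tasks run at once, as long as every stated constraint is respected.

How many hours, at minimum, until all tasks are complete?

29

Unit testing has no prerequisites, so it starts at hour 0 and finishes at hour 8.
Production deploy waits on unit testing (finishes hour 8, plus 3-hour gap → hour 11), so it starts at hour 11 and finishes at 11 + 6 = hour 17.
The security scan cannot begin until unit testing (finishes hour 8). It runs from hour 8 to 8 + 6 = hour 14.
Integration testing waits on unit testing (finishes hour 8), so it starts at hour 8 and finishes at 8 + 6 = hour 14.
Staging deploy cannot start until integration testing (finishes hour 14); the security scan (finishes hour 14). The controlling bound is hour 14, so staging deploy finishes at 14 + 8 = hour 22.
After staging deploy (finishes hour 22), smoke testing can start at hour 22 and finishes at hour 23.
Post-deploy verification has to wait for smoke testing (finishes hour 23); the security scan (finishes hour 14). The latest of these is hour 23, so post-deploy verification runs hour 23 to 23 + 6 = hour 29.
All tasks are finished once the last one completes. Finish times: Unit testing at 8, Integration testing at 14, The security scan at 14, Staging deploy at 22, Smoke testing at 23, Production deploy at 17, Post-deploy verification at 29. The latest is hour 29.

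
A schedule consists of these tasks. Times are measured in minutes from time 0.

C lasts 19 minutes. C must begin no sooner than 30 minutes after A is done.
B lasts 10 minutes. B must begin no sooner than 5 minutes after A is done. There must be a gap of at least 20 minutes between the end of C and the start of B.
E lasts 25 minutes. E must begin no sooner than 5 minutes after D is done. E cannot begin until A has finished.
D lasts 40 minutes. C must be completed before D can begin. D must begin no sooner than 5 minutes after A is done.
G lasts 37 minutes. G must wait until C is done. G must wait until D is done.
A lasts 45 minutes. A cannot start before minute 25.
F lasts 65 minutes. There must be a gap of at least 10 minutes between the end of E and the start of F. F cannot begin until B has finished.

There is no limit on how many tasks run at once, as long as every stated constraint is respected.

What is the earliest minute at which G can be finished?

After its own release at minute 25, A can start at minute 25 and finishes at minute 70.
C waits on A (finishes minute 70, plus 30-minute gap → minute 100), so it starts at minute 100 and finishes at 100 + 19 = minute 119.
For D: C (finishes minute 119); A (finishes minute 70, plus 5-minute gap → minute 75). Taking the maximum gives a start of minute 119, and it finishes at 119 + 40 = minute 159.
G needs all of C (finishes minute 119); D (finishes minute 159). That puts its earliest start at minute 159; it finishes at 159 + 37 = minute 196.

196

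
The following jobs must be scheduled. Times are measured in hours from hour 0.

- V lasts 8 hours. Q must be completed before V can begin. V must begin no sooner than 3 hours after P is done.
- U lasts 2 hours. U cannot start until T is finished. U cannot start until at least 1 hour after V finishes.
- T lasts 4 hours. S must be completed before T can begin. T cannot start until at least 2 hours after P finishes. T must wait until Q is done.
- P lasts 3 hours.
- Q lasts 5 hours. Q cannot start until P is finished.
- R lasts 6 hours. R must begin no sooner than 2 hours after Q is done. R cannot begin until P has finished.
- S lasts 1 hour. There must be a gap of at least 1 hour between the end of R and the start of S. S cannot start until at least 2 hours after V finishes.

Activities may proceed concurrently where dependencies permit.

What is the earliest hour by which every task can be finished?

25

Nothing blocks P, so it runs from hour 0 to hour 3.
Q waits on P (finishes hour 3), so it starts at hour 3 and finishes at 3 + 5 = hour 8.
V has to wait for Q (finishes hour 8); P (finishes hour 3, plus 3-hour gap → hour 6). The latest of these is hour 8, so V runs hour 8 to 8 + 8 = hour 16.
R has to wait for Q (finishes hour 8, plus 2-hour gap → hour 10); P (finishes hour 3). The latest of these is hour 10, so R runs hour 10 to 10 + 6 = hour 16.
S cannot start until R (finishes hour 16, plus 1-hour gap → hour 17); V (finishes hour 16, plus 2-hour gap → hour 18). The controlling bound is hour 18, so S finishes at 18 + 1 = hour 19.
T needs all of S (finishes hour 19); P (finishes hour 3, plus 2-hour gap → hour 5); Q (finishes hour 8). That puts its earliest start at hour 19; it finishes at 19 + 4 = hour 23.
U cannot start until T (finishes hour 23); V (finishes hour 16, plus 1-hour gap → hour 17). The controlling bound is hour 23, so U finishes at 23 + 2 = hour 25.
All tasks are finished once the last one completes. Finish times: P at 3, Q at 8, R at 16, S at 19, T at 23, U at 25, V at 16. The latest is hour 25.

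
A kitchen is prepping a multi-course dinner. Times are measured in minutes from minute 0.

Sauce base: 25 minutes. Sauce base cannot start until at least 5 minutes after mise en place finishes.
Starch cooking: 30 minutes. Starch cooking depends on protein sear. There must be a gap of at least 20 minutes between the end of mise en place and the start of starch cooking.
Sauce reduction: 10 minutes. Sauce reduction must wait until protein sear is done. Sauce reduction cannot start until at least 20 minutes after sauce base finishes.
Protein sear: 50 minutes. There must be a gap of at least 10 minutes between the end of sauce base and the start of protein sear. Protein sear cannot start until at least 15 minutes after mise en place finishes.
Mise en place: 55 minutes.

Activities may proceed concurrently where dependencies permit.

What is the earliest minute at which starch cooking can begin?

Mise en place has no prerequisites, so it starts at minute 0 and finishes at minute 55.
Sauce base cannot begin until mise en place (finishes minute 55, plus 5-minute gap → minute 60). It runs from minute 60 to 60 + 25 = minute 85.
Protein sear has to wait for sauce base (finishes minute 85, plus 10-minute gap → minute 95); mise en place (finishes minute 55, plus 15-minute gap → minute 70). The latest of these is minute 95, so protein sear runs minute 95 to 95 + 50 = minute 145.
Starch cooking waits on protein sear (finishes minute 145); mise en place (finishes minute 55, plus 20-minute gap → minute 75). The latest of these is minute 145, which is the earliest starch cooking can start.

145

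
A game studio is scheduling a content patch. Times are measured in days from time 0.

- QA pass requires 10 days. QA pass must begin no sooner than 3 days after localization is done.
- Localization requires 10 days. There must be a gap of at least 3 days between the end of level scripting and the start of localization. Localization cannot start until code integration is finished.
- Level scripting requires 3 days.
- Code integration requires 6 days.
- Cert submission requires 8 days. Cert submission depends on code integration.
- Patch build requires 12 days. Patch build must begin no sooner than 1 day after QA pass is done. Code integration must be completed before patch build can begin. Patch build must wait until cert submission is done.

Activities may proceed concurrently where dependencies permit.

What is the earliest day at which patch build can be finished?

42

Code integration can start immediately at day 0; it finishes at day 6.
Cert submission waits on code integration (finishes day 6), so it starts at day 6 and finishes at 6 + 8 = day 14.
Nothing blocks level scripting, so it runs from day 0 to day 3.
For localization: level scripting (finishes day 3, plus 3-day gap → day 6); code integration (finishes day 6). Taking the maximum gives a start of day 6, and it finishes at 6 + 10 = day 16.
QA pass cannot begin until localization (finishes day 16, plus 3-day gap → day 19). It runs from day 19 to 19 + 10 = day 29.
For patch build: QA pass (finishes day 29, plus 1-day gap → day 30); code integration (finishes day 6); cert submission (finishes day 14). Taking the maximum gives a start of day 30, and it finishes at 30 + 12 = day 42.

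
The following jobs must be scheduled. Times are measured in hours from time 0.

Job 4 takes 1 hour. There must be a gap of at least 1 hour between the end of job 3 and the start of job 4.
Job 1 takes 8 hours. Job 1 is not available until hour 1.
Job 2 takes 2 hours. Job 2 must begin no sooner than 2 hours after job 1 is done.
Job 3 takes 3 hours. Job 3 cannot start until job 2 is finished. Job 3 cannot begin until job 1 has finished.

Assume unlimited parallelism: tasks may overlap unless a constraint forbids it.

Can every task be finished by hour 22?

Job 1 waits on its own release at hour 1, so it starts at hour 1 and finishes at 1 + 8 = hour 9.
Job 2 waits on job 1 (finishes hour 9, plus 2-hour gap → hour 11), so it starts at hour 11 and finishes at 11 + 2 = hour 13.
Job 3 needs all of job 2 (finishes hour 13); job 1 (finishes hour 9). That puts its earliest start at hour 13; it finishes at 13 + 3 = hour 16.
Job 4 waits on job 3 (finishes hour 16, plus 1-hour gap → hour 17), so it starts at hour 17 and finishes at 17 + 1 = hour 18.
Every task is finished by hour 18, which is no later than the deadline of 22, so the schedule is feasible.

Yes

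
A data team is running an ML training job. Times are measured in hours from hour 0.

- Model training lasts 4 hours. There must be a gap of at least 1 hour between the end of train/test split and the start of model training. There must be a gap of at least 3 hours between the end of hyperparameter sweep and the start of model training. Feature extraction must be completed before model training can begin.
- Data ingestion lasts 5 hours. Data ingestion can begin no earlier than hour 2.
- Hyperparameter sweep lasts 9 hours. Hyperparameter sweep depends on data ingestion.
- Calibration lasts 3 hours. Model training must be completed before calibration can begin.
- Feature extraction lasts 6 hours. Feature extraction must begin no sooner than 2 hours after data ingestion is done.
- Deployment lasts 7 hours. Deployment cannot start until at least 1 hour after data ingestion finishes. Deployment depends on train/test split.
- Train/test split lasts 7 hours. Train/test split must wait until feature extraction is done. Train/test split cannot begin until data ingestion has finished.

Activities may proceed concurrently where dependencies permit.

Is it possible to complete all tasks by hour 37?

Yes

Data ingestion cannot begin until its own release at hour 2. It runs from hour 2 to 2 + 5 = hour 7.
After data ingestion (finishes hour 7), hyperparameter sweep can start at hour 7 and finishes at hour 16.
Feature extraction waits on data ingestion (finishes hour 7, plus 2-hour gap → hour 9), so it starts at hour 9 and finishes at 9 + 6 = hour 15.
For train/test split: feature extraction (finishes hour 15); data ingestion (finishes hour 7). Taking the maximum gives a start of hour 15, and it finishes at 15 + 7 = hour 22.
Deployment needs all of data ingestion (finishes hour 7, plus 1-hour gap → hour 8); train/test split (finishes hour 22). That puts its earliest start at hour 22; it finishes at 22 + 7 = hour 29.
For model training: train/test split (finishes hour 22, plus 1-hour gap → hour 23); hyperparameter sweep (finishes hour 16, plus 3-hour gap → hour 19); feature extraction (finishes hour 15). Taking the maximum gives a start of hour 23, and it finishes at 23 + 4 = hour 27.
Calibration cannot begin until model training (finishes hour 27). It runs from hour 27 to 27 + 3 = hour 30.
Every task is finished by hour 30, which is no later than the deadline of 37, so the schedule is feasible.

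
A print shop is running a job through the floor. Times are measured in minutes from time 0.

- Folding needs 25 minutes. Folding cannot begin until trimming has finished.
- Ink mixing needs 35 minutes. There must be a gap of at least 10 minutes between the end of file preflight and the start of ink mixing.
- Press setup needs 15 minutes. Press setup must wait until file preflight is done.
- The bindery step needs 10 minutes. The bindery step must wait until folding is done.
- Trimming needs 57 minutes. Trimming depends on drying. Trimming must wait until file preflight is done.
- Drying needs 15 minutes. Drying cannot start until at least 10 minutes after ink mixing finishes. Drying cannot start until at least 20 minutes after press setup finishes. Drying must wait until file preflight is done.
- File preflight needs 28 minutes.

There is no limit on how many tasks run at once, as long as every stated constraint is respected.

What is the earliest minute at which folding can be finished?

180

File preflight can start immediately at minute 0; it finishes at minute 28.
After file preflight (finishes minute 28), press setup can start at minute 28 and finishes at minute 43.
Ink mixing waits on file preflight (finishes minute 28, plus 10-minute gap → minute 38), so it starts at minute 38 and finishes at 38 + 35 = minute 73.
Drying cannot start until ink mixing (finishes minute 73, plus 10-minute gap → minute 83); press setup (finishes minute 43, plus 20-minute gap → minute 63); file preflight (finishes minute 28). The controlling bound is minute 83, so drying finishes at 83 + 15 = minute 98.
Trimming has to wait for drying (finishes minute 98); file preflight (finishes minute 28). The latest of these is minute 98, so trimming runs minute 98 to 98 + 57 = minute 155.
After trimming (finishes minute 155), folding can start at minute 155 and finishes at minute 180.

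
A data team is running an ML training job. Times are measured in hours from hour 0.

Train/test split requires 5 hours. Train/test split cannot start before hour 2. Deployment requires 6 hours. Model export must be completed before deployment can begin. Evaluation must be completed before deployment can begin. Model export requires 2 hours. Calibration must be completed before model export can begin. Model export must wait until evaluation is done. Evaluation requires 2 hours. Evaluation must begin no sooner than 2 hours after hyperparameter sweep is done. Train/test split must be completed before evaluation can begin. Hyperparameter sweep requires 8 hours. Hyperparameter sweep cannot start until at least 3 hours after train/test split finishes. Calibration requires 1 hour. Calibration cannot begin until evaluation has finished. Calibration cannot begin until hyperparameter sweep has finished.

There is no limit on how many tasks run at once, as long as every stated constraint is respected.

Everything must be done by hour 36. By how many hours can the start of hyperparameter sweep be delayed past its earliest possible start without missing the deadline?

Train/test split cannot begin until its own release at hour 2. It runs from hour 2 to 2 + 5 = hour 7.
Hyperparameter sweep cannot begin until train/test split (finishes hour 7, plus 3-hour gap → hour 10). It runs from hour 10 to 10 + 8 = hour 18.

Working backward from the deadline:
Deployment has no dependents, so it just needs to finish by hour 36. Starting by 36 − 6 = hour 30 achieves that.
Model export must finish before deployment (must start by hour 30). With a 2-hour duration, model export must start by 30 − 2 = hour 28.
Calibration must finish before model export (must start by hour 28). With a 1-hour duration, calibration must start by 28 − 1 = hour 27.
Evaluation feeds calibration (must start by hour 27); model export (must start by hour 28); deployment (must start by hour 30). Taking the minimum, evaluation must finish by hour 27 and start by 27 − 2 = hour 25.
Hyperparameter sweep feeds evaluation (must start by hour 25, minus 2-hour gap → hour 23); calibration (must start by hour 27). Taking the minimum, hyperparameter sweep must finish by hour 23 and start by 23 − 8 = hour 15.
So hyperparameter sweep can start as early as hour 10 and as late as hour 15, giving 15 − 10 = 5 hours of slack.

5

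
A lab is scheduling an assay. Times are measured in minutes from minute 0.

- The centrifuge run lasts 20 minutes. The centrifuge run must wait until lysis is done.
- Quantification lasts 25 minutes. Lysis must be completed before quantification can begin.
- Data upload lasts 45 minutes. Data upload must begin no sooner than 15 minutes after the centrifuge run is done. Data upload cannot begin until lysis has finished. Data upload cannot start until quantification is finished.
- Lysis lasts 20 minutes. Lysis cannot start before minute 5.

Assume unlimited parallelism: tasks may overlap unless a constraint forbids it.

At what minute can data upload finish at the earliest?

105

Lysis waits on its own release at minute 5, so it starts at minute 5 and finishes at 5 + 20 = minute 25.
After lysis (finishes minute 25), quantification can start at minute 25 and finishes at minute 50.
The centrifuge run cannot begin until lysis (finishes minute 25). It runs from minute 25 to 25 + 20 = minute 45.
Data upload has to wait for the centrifuge run (finishes minute 45, plus 15-minute gap → minute 60); lysis (finishes minute 25); quantification (finishes minute 50). The latest of these is minute 60, so data upload runs minute 60 to 60 + 45 = minute 105.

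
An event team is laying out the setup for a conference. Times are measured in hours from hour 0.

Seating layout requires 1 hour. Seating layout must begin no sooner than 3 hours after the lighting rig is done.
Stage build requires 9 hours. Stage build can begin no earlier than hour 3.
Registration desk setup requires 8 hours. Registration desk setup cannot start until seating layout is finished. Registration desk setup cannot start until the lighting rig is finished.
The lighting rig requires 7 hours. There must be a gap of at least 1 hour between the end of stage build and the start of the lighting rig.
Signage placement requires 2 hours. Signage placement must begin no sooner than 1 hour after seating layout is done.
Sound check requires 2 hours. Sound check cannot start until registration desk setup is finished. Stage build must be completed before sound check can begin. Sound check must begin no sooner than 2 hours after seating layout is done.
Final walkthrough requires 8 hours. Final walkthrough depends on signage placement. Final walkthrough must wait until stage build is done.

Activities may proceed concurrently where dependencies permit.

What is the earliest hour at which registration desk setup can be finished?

Stage build waits on its own release at hour 3, so it starts at hour 3 and finishes at 3 + 9 = hour 12.
After stage build (finishes hour 12, plus 1-hour gap → hour 13), the lighting rig can start at hour 13 and finishes at hour 20.
Seating layout waits on the lighting rig (finishes hour 20, plus 3-hour gap → hour 23), so it starts at hour 23 and finishes at 23 + 1 = hour 24.
For registration desk setup: seating layout (finishes hour 24); the lighting rig (finishes hour 20). Taking the maximum gives a start of hour 24, and it finishes at 24 + 8 = hour 32.

32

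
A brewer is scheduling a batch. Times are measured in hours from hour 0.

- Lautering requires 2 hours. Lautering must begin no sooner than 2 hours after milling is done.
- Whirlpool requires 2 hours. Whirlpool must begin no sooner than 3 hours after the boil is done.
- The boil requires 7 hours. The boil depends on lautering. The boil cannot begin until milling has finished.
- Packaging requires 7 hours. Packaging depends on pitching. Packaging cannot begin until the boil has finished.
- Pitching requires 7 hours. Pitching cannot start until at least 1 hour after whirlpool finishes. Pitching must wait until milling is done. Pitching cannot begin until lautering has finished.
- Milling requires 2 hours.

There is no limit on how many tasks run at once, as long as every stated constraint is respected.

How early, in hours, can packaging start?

Milling can start immediately at hour 0; it finishes at hour 2.
Lautering cannot begin until milling (finishes hour 2, plus 2-hour gap → hour 4). It runs from hour 4 to 4 + 2 = hour 6.
For the boil: lautering (finishes hour 6); milling (finishes hour 2). Taking the maximum gives a start of hour 6, and it finishes at 6 + 7 = hour 13.
Whirlpool waits on the boil (finishes hour 13, plus 3-hour gap → hour 16), so it starts at hour 16 and finishes at 16 + 2 = hour 18.
For pitching: whirlpool (finishes hour 18, plus 1-hour gap → hour 19); milling (finishes hour 2); lautering (finishes hour 6). Taking the maximum gives a start of hour 19, and it finishes at 19 + 7 = hour 26.
Packaging waits on pitching (finishes hour 26); the boil (finishes hour 13). The latest of these is hour 26, which is the earliest packaging can start.

26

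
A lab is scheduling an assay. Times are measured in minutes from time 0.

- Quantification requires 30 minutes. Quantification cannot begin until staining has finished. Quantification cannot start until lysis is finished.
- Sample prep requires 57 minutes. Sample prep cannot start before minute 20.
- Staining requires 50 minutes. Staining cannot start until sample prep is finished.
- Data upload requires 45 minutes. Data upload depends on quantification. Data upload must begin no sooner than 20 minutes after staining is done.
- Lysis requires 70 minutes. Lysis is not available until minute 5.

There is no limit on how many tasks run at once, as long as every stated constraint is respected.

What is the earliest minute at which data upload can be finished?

202

Lysis waits on its own release at minute 5, so it starts at minute 5 and finishes at 5 + 70 = minute 75.
Sample prep waits on its own release at minute 20, so it starts at minute 20 and finishes at 20 + 57 = minute 77.
After sample prep (finishes minute 77), staining can start at minute 77 and finishes at minute 127.
Quantification needs all of staining (finishes minute 127); lysis (finishes minute 75). That puts its earliest start at minute 127; it finishes at 127 + 30 = minute 157.
For data upload: quantification (finishes minute 157); staining (finishes minute 127, plus 20-minute gap → minute 147). Taking the maximum gives a start of minute 157, and it finishes at 157 + 45 = minute 202.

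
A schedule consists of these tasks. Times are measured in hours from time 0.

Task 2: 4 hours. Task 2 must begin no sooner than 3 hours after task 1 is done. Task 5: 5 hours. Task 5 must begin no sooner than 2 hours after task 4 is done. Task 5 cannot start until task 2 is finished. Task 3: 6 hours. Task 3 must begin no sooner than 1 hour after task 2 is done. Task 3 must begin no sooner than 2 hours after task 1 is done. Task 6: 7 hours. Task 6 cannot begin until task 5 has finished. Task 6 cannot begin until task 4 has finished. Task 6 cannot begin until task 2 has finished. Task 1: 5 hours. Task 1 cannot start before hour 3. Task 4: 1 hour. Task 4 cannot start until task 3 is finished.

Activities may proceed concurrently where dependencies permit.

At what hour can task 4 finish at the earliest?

23

Task 1 waits on its own release at hour 3, so it starts at hour 3 and finishes at 3 + 5 = hour 8.
Task 2 waits on task 1 (finishes hour 8, plus 3-hour gap → hour 11), so it starts at hour 11 and finishes at 11 + 4 = hour 15.
Task 3 has to wait for task 2 (finishes hour 15, plus 1-hour gap → hour 16); task 1 (finishes hour 8, plus 2-hour gap → hour 10). The latest of these is hour 16, so task 3 runs hour 16 to 16 + 6 = hour 22.
After task 3 (finishes hour 22), task 4 can start at hour 22 and finishes at hour 23.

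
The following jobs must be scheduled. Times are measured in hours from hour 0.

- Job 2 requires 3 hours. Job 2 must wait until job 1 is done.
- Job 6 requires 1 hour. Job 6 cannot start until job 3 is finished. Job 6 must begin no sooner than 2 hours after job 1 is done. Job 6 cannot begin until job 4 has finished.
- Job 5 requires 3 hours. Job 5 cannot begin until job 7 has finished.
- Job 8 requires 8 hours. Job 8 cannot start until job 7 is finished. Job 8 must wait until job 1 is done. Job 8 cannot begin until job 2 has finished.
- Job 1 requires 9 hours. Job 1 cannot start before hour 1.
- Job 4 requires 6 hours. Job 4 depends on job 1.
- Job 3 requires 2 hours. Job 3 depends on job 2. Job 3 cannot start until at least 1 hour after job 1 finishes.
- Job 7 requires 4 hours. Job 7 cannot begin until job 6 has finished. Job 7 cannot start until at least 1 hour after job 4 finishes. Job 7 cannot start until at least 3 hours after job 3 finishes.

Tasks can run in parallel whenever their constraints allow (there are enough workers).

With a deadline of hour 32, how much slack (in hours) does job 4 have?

3

Job 1 waits on its own release at hour 1, so it starts at hour 1 and finishes at 1 + 9 = hour 10.
After job 1 (finishes hour 10), job 4 can start at hour 10 and finishes at hour 16.

Working backward from the deadline:
Job 5 has no dependents, so it just needs to finish by hour 32. Starting by 32 − 3 = hour 29 achieves that.
Job 8 must finish by hour 32; it takes 8 hours, so it must start by 32 − 8 = hour 24.
For job 7: job 5 (must start by hour 29); job 8 (must start by hour 24). The most restrictive is hour 24; with a 4-hour duration, job 7 must start by hour 20.
Job 6 feeds into job 7 (must start by hour 20); so job 6 must finish by hour 20 and therefore start by hour 19.
Job 4 has several dependents: job 6 (must start by hour 19); job 7 (must start by hour 20, minus 1-hour gap → hour 19). The earliest of those limits is hour 19, so job 4 must start by 19 − 6 = hour 13.
So job 4 can start as early as hour 10 and as late as hour 13, giving 13 − 10 = 3 hours of slack.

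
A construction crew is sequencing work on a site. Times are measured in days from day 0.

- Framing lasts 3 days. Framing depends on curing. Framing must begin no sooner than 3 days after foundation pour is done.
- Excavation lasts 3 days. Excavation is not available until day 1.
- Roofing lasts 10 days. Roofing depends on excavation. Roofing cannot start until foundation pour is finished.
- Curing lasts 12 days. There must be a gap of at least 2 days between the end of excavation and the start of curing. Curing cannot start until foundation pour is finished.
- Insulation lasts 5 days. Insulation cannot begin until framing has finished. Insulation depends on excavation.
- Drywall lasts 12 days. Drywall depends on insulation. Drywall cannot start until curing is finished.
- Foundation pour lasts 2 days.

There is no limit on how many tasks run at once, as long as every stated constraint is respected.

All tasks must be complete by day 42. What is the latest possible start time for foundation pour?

Drywall must finish by day 42; it takes 12 days, so it must start by 42 − 12 = day 30.
Since drywall (must start by day 30) depends on it, insulation must finish by day 30. Backing off its 5-day duration gives a latest start of day 25.
Framing must finish before insulation (must start by day 25). With a 3-day duration, framing must start by 25 − 3 = day 22.
Curing feeds framing (must start by day 22); drywall (must start by day 30). Taking the minimum, curing must finish by day 22 and start by 22 − 12 = day 10.
Roofing has no dependents, so it just needs to finish by day 42. Starting by 42 − 10 = day 32 achieves that.
Foundation pour has several dependents: curing (must start by day 10); framing (must start by day 22, minus 3-day gap → day 19); roofing (must start by day 32). The earliest of those limits is day 10, so foundation pour must start by 10 − 2 = day 8.

8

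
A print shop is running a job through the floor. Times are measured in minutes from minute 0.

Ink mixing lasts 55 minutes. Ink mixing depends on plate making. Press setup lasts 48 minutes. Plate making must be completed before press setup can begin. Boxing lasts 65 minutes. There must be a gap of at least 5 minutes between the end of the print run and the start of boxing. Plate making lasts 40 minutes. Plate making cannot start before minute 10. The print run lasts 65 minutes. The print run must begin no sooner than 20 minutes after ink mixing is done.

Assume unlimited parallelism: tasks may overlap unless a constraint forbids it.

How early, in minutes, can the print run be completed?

Plate making cannot begin until its own release at minute 10. It runs from minute 10 to 10 + 40 = minute 50.
Ink mixing cannot begin until plate making (finishes minute 50). It runs from minute 50 to 50 + 55 = minute 105.
After ink mixing (finishes minute 105, plus 20-minute gap → minute 125), the print run can start at minute 125 and finishes at minute 190.

190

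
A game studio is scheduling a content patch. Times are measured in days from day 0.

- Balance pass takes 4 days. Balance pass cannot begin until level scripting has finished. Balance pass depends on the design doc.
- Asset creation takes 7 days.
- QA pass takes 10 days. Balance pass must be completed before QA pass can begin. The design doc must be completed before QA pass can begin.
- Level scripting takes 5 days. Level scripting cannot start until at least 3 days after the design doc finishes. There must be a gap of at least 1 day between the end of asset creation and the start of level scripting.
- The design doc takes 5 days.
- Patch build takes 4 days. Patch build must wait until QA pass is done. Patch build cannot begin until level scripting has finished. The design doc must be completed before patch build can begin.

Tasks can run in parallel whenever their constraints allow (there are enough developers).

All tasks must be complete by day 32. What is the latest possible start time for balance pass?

14

To finish by day 32, patch build (duration 4) must start no later than day 28.
QA pass has to be done before patch build (must start by day 28). That means finishing by day 28, i.e. starting by 28 − 10 = day 18.
Balance pass has to be done before QA pass (must start by day 18). That means finishing by day 18, i.e. starting by 18 − 4 = day 14.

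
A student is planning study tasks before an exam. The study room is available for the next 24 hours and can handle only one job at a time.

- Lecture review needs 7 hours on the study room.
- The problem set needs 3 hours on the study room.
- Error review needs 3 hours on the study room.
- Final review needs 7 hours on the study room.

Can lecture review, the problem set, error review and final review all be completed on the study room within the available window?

Running back to back, the jobs need 7 + 3 + 3 + 7 = 20 hours on the study room.
Since 20 ≤ 24, they fit within the window.

Yes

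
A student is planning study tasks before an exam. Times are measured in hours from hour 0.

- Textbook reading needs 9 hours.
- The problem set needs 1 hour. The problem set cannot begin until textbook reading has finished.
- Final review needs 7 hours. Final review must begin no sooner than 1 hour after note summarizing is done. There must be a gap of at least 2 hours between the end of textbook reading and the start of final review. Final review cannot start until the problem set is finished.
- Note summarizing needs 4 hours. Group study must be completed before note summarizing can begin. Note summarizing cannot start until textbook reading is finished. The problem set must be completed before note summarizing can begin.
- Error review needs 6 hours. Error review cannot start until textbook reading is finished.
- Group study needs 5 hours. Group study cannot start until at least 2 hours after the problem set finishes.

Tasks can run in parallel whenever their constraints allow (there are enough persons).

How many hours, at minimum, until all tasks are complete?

29

Textbook reading can start immediately at hour 0; it finishes at hour 9.
After textbook reading (finishes hour 9), error review can start at hour 9 and finishes at hour 15.
The problem set waits on textbook reading (finishes hour 9), so it starts at hour 9 and finishes at 9 + 1 = hour 10.
Group study cannot begin until the problem set (finishes hour 10, plus 2-hour gap → hour 12). It runs from hour 12 to 12 + 5 = hour 17.
For note summarizing: group study (finishes hour 17); textbook reading (finishes hour 9); the problem set (finishes hour 10). Taking the maximum gives a start of hour 17, and it finishes at 17 + 4 = hour 21.
Final review needs all of note summarizing (finishes hour 21, plus 1-hour gap → hour 22); textbook reading (finishes hour 9, plus 2-hour gap → hour 11); the problem set (finishes hour 10). That puts its earliest start at hour 22; it finishes at 22 + 7 = hour 29.
All tasks are finished once the last one completes. Finish times: Textbook reading at 9, The problem set at 10, Error review at 15, Group study at 17, Note summarizing at 21, Final review at 29. The latest is hour 29.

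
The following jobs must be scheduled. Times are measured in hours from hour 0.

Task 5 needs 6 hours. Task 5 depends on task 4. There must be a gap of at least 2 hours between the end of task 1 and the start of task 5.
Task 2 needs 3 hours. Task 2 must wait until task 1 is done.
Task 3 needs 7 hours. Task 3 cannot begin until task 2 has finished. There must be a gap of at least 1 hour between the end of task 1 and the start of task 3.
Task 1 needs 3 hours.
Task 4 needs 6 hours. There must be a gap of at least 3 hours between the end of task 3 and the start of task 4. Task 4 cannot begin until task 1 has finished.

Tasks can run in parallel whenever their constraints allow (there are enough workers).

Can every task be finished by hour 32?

Task 1 can start immediately at hour 0; it finishes at hour 3.
After task 1 (finishes hour 3), task 2 can start at hour 3 and finishes at hour 6.
Task 3 needs all of task 2 (finishes hour 6); task 1 (finishes hour 3, plus 1-hour gap → hour 4). That puts its earliest start at hour 6; it finishes at 6 + 7 = hour 13.
For task 4: task 3 (finishes hour 13, plus 3-hour gap → hour 16); task 1 (finishes hour 3). Taking the maximum gives a start of hour 16, and it finishes at 16 + 6 = hour 22.
For task 5: task 4 (finishes hour 22); task 1 (finishes hour 3, plus 2-hour gap → hour 5). Taking the maximum gives a start of hour 22, and it finishes at 22 + 6 = hour 28.
Every task is finished by hour 28, which is no later than the deadline of 32, so the schedule is feasible.

Yes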